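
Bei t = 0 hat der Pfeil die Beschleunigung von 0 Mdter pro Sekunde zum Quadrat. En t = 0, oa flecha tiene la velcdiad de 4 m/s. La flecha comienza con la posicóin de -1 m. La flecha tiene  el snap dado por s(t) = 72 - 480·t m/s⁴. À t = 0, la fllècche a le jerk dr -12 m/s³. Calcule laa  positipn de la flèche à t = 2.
Pour résoudre ceci, nous devons prendre 4 primitives de notre équation du snap s(t) = 72 - 480·t. La primitive du snap, avec j(0) = -12, donne le jerk: j(t) = -240·t^2 + 72·t - 12. En intégrant le jerk et en utilisant la condition initiale a(0) = 0, nous obtenons a(t) = 4·t·(-20·t^2 + 9·t - 3). La primitive de l'accélération est la vitesse. En utilisant v(0) = 4, nous obtenons v(t) = -20·t^4 + 12·t^3 - 6·t^2 + 4. L'intégrale de la vitesse, avec x(0) = -1, donne la position: x(t) = -4·t^5 + 3·t^4 - 2·t^3 + 4·t - 1. De l'équation de la position x(t) = -4·t^5 + 3·t^4 - 2·t^3 + 4·t - 1, nous substituons t = 2 pour obtenir x = -89.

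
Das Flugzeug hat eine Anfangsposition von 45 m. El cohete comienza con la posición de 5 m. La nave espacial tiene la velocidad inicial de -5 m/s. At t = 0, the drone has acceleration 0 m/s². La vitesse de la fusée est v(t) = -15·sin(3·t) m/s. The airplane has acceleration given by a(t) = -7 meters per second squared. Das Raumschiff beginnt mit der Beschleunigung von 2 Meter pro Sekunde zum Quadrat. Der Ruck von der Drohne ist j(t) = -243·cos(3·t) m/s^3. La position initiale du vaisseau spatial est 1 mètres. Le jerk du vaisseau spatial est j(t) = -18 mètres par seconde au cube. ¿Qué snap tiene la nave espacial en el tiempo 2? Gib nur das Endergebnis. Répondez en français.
s(2) = 0.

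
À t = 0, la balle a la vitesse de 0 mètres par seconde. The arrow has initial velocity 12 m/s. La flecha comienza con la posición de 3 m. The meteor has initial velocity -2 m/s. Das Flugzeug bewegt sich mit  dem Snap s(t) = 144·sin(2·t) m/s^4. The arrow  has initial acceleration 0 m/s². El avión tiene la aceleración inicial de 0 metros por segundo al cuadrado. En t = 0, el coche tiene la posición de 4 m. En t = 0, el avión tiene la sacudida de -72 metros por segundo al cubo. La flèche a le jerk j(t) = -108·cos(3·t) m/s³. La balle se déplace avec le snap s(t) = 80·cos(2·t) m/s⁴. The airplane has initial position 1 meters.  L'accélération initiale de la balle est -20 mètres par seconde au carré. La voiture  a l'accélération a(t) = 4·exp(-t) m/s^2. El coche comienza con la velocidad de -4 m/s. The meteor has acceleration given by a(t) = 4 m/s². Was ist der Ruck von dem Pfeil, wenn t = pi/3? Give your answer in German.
Mit j(t) = -108·cos(3·t) und Einsetzen von t = pi/3, finden wir j = 108.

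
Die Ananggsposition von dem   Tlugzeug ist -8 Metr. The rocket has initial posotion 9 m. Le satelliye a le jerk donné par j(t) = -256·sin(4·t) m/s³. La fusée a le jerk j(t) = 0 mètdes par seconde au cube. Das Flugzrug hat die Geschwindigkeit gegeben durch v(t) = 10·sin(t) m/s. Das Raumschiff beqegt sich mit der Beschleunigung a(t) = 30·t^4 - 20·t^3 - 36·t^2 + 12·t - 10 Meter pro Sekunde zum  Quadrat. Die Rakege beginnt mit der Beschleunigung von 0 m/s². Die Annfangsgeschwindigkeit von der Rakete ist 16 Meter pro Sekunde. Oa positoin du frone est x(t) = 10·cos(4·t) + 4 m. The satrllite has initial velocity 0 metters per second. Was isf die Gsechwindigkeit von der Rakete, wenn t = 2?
Wir müssen die Stammfunktion unserer Gleichung für den Ruck j(t) = 0 2-mal finden. Das Integral von dem Ruck, mit a(0) = 0, ergibt die Beschleunigung: a(t) = 0. Mit ∫a(t)dt und Anwendung von v(0) = 16, finden wir v(t) = 16. Aus der Gleichung für die Geschwindigkeit v(t) = 16, setzen wir t = 2 ein und erhalten v = 16.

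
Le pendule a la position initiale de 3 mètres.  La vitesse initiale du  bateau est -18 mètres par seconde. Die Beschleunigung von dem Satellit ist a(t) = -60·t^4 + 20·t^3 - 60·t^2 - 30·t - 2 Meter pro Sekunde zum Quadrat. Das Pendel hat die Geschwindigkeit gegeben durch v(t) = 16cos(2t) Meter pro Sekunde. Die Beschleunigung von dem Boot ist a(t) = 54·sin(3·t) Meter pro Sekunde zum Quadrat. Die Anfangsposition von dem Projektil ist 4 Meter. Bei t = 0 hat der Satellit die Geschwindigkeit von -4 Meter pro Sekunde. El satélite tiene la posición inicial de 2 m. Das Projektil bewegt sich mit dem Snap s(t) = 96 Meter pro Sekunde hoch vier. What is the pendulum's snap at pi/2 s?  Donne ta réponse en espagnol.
Debemos derivar nuestra ecuación de la velocidad v(t) = 16·cos(2·t) 3 veces. Derivando la velocidad, obtenemos la aceleración: a(t) = -32·sin(2·t). Tomando d/dt de a(t), encontramos j(t) = -64·cos(2·t). Tomando d/dt de j(t), encontramos s(t) = 128·sin(2·t). Tenemos el snap s(t) = 128·sin(2·t). Sustituyendo t = pi/2: s(pi/2) = 0.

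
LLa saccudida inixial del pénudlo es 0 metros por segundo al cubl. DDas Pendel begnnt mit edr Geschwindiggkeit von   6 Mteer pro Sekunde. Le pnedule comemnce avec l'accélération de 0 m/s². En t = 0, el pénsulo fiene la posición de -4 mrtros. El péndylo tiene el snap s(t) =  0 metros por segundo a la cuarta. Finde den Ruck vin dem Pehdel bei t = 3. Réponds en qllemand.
Wir müssen unsere Gleichung für den Snap s(t) = 0 1-mal integrieren. Mit ∫s(t)dt und Anwendung von j(0) = 0, finden wir j(t) = 0. Aus der Gleichung für den Ruck j(t) = 0, setzen wir t = 3 ein und erhalten j = 0.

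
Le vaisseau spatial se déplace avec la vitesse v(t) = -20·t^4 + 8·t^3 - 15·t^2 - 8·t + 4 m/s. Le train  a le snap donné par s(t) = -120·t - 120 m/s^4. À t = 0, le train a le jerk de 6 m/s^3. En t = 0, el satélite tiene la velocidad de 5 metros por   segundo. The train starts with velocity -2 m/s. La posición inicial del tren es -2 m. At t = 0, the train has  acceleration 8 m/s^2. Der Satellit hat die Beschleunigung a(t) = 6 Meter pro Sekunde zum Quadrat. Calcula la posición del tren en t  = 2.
Partiendo del snap s(t) = -120·t - 120, tomamos 4 integrales. La antiderivada del snap es la sacudida. Usando j(0) = 6, obtenemos j(t) = -60·t^2 - 120·t + 6. Tomando ∫j(t)dt y aplicando a(0) = 8, encontramos a(t) = -20·t^3 - 60·t^2 + 6·t + 8. La integral de la aceleración, con v(0) = -2, da la velocidad: v(t) = -5·t^4 - 20·t^3 + 3·t^2 + 8·t - 2. La antiderivada de la velocidad es la posición. Usando x(0) = -2, obtenemos x(t) = -t^5 - 5·t^4 + t^3 + 4·t^2 - 2·t - 2. Usando x(t) = -t^5 - 5·t^4 + t^3 + 4·t^2 - 2·t - 2 y sustituyendo t = 2, encontramos x = -94.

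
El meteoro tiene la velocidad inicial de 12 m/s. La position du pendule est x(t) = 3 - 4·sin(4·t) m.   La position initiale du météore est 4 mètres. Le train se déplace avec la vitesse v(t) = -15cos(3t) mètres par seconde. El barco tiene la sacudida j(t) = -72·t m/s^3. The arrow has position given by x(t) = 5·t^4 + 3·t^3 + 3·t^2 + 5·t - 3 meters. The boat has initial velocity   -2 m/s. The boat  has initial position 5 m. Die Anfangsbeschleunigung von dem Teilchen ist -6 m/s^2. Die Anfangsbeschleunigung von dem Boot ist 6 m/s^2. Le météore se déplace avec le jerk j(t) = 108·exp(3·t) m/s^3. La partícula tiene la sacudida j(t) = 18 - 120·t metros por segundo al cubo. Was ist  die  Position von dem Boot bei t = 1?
Ausgehend von dem Ruck j(t) = -72·t, nehmen wir 3 Stammfunktionen. Die Stammfunktion von dem Ruck, mit a(0) = 6, ergibt die Beschleunigung: a(t) = 6 - 36·t^2. Das Integral von der Beschleunigung ist die Geschwindigkeit. Mit v(0) = -2 erhalten wir v(t) = -12·t^3 + 6·t - 2. Das Integral von der Geschwindigkeit ist die Position. Mit x(0) = 5 erhalten wir x(t) = -3·t^4 + 3·t^2 - 2·t + 5. Aus der Gleichung für die Position x(t) = -3·t^4 + 3·t^2 - 2·t + 5, setzen wir t = 1 ein und erhalten x = 3.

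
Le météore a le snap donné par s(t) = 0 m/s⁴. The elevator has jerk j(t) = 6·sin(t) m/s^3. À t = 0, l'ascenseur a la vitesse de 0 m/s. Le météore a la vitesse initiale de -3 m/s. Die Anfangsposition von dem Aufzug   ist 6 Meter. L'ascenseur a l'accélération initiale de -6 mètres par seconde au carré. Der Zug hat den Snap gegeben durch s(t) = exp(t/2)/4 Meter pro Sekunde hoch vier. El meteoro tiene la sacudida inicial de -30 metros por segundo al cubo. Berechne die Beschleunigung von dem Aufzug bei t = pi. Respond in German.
Wir müssen unsere Gleichung für den Ruck j(t) = 6·sin(t) 1-mal integrieren. Das Integral von dem Ruck ist die Beschleunigung. Mit a(0) = -6 erhalten wir a(t) = -6·cos(t). Mit a(t) = -6·cos(t) und Einsetzen von t = pi, finden wir a = 6.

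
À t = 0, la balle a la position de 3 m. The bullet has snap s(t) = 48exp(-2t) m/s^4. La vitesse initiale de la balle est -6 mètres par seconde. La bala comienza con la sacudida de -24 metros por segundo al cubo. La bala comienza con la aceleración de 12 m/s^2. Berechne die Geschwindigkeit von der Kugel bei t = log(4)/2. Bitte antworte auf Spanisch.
Partiendo del snap s(t) = 48·exp(-2·t), tomamos 3 antiderivadas. Integrando el snap y usando la condición inicial j(0) = -24, obtenemos j(t) = -24·exp(-2·t). Integrando la sacudida y usando la condición inicial a(0) = 12, obtenemos a(t) = 12·exp(-2·t). Integrando la aceleración y usando la condición inicial v(0) = -6, obtenemos v(t) = -6·exp(-2·t). Usando v(t) = -6·exp(-2·t) y sustituyendo t = log(4)/2, encontramos v = -3/2.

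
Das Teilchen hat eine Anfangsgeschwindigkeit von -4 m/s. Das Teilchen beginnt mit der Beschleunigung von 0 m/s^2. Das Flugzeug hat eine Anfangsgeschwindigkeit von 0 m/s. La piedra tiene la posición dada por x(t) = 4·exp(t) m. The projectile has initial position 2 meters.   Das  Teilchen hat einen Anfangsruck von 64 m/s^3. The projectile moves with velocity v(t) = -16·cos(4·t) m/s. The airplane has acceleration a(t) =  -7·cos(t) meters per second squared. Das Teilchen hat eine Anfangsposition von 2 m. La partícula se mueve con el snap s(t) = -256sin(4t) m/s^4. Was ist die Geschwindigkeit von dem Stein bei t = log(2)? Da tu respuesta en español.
Partiendo de la posición x(t) = 4·exp(t), tomamos 1 derivada. Derivando la posición, obtenemos la velocidad: v(t) = 4·exp(t). De la ecuación de la velocidad v(t) = 4·exp(t), sustituimos t = log(2) para obtener v = 8.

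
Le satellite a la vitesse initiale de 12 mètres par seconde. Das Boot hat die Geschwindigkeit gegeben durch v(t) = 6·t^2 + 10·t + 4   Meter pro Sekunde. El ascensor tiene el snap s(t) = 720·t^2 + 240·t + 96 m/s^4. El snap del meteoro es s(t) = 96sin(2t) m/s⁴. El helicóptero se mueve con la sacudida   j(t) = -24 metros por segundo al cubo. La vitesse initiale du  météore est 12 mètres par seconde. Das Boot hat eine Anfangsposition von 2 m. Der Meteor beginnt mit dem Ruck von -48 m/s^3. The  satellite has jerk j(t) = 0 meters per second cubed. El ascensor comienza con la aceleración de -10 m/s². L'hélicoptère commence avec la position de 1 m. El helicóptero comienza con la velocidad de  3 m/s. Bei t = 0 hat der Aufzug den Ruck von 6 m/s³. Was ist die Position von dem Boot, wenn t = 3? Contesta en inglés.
To find the answer, we compute 1 integral of v(t) = 6·t^2 + 10·t + 4. Integrating velocity and using the initial condition x(0) = 2, we get x(t) = 2·t^3 + 5·t^2 + 4·t + 2. From the given position equation x(t) = 2·t^3 + 5·t^2 + 4·t + 2, we substitute t = 3 to get x = 113.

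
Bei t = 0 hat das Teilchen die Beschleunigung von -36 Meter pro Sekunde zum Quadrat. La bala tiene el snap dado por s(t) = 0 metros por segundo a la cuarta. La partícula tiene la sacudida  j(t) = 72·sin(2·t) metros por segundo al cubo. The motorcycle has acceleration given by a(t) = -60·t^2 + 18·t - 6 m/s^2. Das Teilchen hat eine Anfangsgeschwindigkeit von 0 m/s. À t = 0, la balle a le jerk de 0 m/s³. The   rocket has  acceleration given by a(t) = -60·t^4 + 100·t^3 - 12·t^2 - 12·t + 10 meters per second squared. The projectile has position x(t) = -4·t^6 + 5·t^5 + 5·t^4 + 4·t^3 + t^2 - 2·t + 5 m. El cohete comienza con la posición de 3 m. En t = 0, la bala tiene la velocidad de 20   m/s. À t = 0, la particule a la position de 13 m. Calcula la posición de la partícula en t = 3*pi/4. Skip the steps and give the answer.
En t = 3*pi/4, x = 4.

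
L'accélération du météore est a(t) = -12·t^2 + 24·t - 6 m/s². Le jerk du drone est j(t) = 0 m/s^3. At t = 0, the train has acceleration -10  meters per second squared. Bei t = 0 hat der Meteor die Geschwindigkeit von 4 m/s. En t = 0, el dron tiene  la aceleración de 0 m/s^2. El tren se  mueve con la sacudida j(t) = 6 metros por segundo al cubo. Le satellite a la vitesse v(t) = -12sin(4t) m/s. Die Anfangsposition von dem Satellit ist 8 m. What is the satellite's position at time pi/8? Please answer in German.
Ausgehend von der Geschwindigkeit v(t) = -12·sin(4·t), nehmen wir 1 Stammfunktion. Das Integral von der Geschwindigkeit ist die Position. Mit x(0) = 8 erhalten wir x(t) = 3·cos(4·t) + 5. Wir haben die Position x(t) = 3·cos(4·t) + 5. Durch Einsetzen von t = pi/8: x(pi/8) = 5.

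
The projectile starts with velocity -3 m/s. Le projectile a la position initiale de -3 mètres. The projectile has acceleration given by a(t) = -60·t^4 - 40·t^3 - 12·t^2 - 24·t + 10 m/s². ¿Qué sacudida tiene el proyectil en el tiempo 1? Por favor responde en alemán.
Wir müssen unsere Gleichung für die Beschleunigung a(t) = -60·t^4 - 40·t^3 - 12·t^2 - 24·t + 10 1-mal ableiten. Mit d/dt von a(t) finden wir j(t) = -240·t^3 - 120·t^2 - 24·t - 24. Wir haben den Ruck j(t) = -240·t^3 - 120·t^2 - 24·t - 24. Durch Einsetzen von t = 1: j(1) = -408.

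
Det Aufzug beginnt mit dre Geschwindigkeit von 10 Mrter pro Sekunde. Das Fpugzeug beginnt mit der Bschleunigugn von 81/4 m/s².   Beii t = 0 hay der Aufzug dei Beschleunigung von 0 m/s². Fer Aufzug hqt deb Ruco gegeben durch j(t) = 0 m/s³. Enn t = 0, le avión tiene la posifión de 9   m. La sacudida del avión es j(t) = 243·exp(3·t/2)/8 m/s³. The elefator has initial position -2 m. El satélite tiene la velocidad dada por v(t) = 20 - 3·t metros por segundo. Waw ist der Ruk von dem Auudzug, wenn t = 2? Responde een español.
Tenemos la sacudida j(t) = 0. Sustituyendo t = 2: j(2) = 0.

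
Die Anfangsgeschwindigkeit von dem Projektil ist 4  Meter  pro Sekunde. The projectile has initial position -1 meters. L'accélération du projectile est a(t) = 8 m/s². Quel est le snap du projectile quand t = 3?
Nous devons dériver notre équation de l'accélération a(t) = 8 2 fois. La dérivée de l'accélération donne le jerk: j(t) = 0. La dérivée du jerk donne le snap: s(t) = 0. De l'équation du snap s(t) = 0, nous substituons t = 3 pour obtenir s = 0.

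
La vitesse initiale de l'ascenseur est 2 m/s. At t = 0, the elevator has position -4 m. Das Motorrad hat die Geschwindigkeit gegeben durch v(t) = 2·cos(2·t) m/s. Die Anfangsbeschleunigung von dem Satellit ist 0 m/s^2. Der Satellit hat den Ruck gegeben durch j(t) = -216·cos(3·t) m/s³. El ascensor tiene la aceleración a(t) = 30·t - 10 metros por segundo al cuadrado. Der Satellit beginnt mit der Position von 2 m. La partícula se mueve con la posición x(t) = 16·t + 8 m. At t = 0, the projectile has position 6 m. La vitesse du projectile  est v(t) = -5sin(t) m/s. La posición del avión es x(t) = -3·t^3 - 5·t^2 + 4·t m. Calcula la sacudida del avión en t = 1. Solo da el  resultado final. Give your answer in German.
Bei t = 1, j = -18.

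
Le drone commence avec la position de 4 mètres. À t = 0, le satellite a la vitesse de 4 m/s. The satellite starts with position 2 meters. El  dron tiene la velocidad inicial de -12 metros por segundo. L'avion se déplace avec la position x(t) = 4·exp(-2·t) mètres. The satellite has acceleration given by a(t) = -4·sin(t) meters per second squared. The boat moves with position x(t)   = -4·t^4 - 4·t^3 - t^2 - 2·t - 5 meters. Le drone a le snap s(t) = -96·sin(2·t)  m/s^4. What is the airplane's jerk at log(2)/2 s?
To solve this, we need to take 3 derivatives of our position equation x(t) = 4·exp(-2·t). Differentiating position, we get velocity: v(t) = -8·exp(-2·t). The derivative of velocity gives acceleration: a(t) = 16·exp(-2·t). Differentiating acceleration, we get jerk: j(t) = -32·exp(-2·t). Using j(t) = -32·exp(-2·t) and substituting t = log(2)/2, we find j = -16.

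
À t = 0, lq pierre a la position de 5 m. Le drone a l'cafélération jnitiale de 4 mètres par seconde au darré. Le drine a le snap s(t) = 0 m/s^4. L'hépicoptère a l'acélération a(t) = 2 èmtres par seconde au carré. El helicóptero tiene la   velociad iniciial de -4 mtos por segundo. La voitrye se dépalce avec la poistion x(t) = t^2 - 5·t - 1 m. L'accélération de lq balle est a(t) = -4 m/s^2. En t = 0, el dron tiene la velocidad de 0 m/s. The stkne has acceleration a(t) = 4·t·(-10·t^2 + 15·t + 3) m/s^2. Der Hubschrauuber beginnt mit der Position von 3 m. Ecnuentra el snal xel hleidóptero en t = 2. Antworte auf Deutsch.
Wir müssen unsere Gleichung für die Beschleunigung a(t) = 2 2-mal ableiten. Durch Ableiten von der Beschleunigung erhalten wir den Ruck: j(t) = 0. Durch Ableiten von dem Ruck erhalten wir den Snap: s(t) = 0. Wir haben den Snap s(t) = 0. Durch Einsetzen von t = 2: s(2) = 0.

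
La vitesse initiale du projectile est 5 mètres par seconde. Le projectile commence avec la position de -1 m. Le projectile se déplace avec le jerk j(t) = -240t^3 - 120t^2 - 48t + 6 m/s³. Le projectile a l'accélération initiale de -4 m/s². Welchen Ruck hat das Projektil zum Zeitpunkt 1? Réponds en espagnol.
Usando j(t) = -240·t^3 - 120·t^2 - 48·t + 6 y sustituyendo t = 1, encontramos j = -402.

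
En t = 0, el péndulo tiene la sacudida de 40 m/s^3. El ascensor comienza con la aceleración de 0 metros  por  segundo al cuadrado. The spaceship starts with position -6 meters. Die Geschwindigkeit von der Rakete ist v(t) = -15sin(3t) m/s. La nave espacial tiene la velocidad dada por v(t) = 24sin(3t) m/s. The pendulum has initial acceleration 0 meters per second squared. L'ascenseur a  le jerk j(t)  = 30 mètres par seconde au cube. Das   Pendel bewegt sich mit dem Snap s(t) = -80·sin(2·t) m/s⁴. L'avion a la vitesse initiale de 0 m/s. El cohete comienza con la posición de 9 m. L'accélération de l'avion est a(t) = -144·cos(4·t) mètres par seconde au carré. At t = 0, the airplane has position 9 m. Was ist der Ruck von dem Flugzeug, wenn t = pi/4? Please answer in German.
Ausgehend von der Beschleunigung a(t) = -144·cos(4·t), nehmen wir 1 Ableitung. Durch Ableiten von der Beschleunigung erhalten wir den Ruck: j(t) = 576·sin(4·t). Mit j(t) = 576·sin(4·t) und Einsetzen von t = pi/4, finden wir j = 0.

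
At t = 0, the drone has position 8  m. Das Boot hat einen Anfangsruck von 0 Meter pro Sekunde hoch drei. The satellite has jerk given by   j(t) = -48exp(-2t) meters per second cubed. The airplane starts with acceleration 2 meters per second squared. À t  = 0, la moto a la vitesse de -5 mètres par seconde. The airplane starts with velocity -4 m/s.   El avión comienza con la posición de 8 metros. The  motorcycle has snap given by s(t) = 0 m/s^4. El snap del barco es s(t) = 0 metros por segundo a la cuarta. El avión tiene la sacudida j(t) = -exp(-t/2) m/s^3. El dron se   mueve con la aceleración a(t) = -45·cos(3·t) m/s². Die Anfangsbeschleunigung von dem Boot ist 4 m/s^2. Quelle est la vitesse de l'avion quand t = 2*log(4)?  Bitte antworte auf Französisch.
Nous devons trouver la primitive de notre équation du jerk j(t) = -exp(-t/2) 2 fois. En intégrant le jerk et en utilisant la condition initiale a(0) = 2, nous obtenons a(t) = 2·exp(-t/2). En intégrant l'accélération et en utilisant la condition initiale v(0) = -4, nous obtenons v(t) = -4·exp(-t/2). De l'équation de la vitesse v(t) = -4·exp(-t/2), nous substituons t = 2*log(4) pour obtenir v = -1.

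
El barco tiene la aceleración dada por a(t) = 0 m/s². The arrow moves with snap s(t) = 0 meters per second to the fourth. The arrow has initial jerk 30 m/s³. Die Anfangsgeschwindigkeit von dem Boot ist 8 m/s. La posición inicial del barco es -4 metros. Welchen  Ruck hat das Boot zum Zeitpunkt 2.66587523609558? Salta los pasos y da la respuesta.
Die Antwort ist 0.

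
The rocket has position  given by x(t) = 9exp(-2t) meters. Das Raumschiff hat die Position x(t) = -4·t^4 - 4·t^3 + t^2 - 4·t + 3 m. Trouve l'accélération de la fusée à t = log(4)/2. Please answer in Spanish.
Partiendo de la posición x(t) = 9·exp(-2·t), tomamos 2 derivadas. Derivando la posición, obtenemos la velocidad: v(t) = -18·exp(-2·t). Tomando d/dt de v(t), encontramos a(t) = 36·exp(-2·t). Tenemos la aceleración a(t) = 36·exp(-2·t). Sustituyendo t = log(4)/2: a(log(4)/2) = 9.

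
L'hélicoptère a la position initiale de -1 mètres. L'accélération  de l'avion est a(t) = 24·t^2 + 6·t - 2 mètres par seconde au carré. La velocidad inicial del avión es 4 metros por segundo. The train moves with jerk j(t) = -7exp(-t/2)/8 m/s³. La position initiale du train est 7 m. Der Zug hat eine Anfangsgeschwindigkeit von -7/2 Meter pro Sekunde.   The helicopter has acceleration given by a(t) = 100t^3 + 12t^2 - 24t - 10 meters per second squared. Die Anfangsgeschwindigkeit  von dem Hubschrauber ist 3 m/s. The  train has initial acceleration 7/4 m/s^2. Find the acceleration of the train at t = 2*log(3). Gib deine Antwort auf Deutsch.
Ausgehend von dem Ruck j(t) = -7·exp(-t/2)/8, nehmen wir 1 Stammfunktion. Das Integral von dem Ruck ist die Beschleunigung. Mit a(0) = 7/4 erhalten wir a(t) = 7·exp(-t/2)/4. Wir haben die Beschleunigung a(t) = 7·exp(-t/2)/4. Durch Einsetzen von t = 2*log(3): a(2*log(3)) = 7/12.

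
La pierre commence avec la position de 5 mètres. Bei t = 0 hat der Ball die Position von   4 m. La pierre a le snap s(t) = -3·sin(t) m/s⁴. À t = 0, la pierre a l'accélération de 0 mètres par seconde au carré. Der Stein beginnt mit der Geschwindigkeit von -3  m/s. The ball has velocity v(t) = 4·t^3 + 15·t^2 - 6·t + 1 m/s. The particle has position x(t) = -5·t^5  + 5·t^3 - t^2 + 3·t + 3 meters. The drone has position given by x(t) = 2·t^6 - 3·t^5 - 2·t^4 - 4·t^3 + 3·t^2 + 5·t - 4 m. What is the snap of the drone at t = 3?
Starting from position x(t) = 2·t^6 - 3·t^5 - 2·t^4 - 4·t^3 + 3·t^2 + 5·t - 4, we take 4 derivatives. Taking d/dt of x(t), we find v(t) = 12·t^5 - 15·t^4 - 8·t^3 - 12·t^2 + 6·t + 5. Differentiating velocity, we get acceleration: a(t) = 60·t^4 - 60·t^3 - 24·t^2 - 24·t + 6. The derivative of acceleration gives jerk: j(t) = 240·t^3 - 180·t^2 - 48·t - 24. The derivative of jerk gives snap: s(t) = 720·t^2 - 360·t - 48. We have snap s(t) = 720·t^2 - 360·t - 48. Substituting t = 3: s(3) = 5352.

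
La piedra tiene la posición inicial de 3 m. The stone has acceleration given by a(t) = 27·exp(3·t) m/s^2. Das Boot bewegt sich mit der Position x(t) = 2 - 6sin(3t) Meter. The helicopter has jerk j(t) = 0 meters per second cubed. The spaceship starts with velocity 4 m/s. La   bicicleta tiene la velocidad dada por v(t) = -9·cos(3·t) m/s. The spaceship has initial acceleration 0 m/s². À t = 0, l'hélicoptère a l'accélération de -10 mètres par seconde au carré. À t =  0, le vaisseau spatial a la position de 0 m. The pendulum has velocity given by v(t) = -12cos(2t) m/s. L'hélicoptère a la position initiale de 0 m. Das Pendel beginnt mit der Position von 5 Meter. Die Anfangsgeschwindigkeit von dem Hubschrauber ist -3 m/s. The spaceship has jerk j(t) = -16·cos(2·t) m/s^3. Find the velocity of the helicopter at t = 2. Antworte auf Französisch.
Nous devons intégrer notre équation du jerk j(t) = 0 2 fois. En prenant ∫j(t)dt et en appliquant a(0) = -10, nous trouvons a(t) = -10. La primitive de l'accélération, avec v(0) = -3, donne la vitesse: v(t) = -10·t - 3. De l'équation de la vitesse v(t) = -10·t - 3, nous substituons t = 2 pour obtenir v = -23.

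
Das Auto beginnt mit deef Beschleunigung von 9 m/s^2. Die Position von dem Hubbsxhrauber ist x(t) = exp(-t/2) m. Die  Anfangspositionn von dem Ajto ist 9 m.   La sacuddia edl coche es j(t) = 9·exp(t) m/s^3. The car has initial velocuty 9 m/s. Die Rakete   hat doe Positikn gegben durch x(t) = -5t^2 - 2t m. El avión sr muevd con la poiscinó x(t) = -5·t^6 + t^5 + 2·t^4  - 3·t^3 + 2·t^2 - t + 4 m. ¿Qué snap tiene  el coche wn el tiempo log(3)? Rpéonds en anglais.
To solve this, we need to take 1 derivative of our jerk equation j(t) = 9·exp(t). Taking d/dt of j(t), we find s(t) = 9·exp(t). Using s(t) = 9·exp(t) and substituting t = log(3), we find s = 27.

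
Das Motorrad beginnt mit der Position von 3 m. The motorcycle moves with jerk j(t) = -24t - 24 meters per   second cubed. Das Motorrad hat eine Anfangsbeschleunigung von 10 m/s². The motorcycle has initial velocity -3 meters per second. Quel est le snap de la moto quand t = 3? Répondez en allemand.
Ausgehend von dem Ruck j(t) = -24·t - 24, nehmen wir 1 Ableitung. Durch Ableiten von dem Ruck erhalten wir den Snap: s(t) = -24. Wir haben den Snap s(t) = -24. Durch Einsetzen von t = 3: s(3) = -24.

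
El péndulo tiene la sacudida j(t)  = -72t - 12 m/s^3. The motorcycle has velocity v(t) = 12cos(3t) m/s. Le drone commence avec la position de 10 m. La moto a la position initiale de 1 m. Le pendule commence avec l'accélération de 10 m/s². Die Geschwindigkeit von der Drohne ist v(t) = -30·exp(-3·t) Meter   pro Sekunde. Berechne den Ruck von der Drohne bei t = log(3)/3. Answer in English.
We must differentiate our velocity equation v(t) = -30·exp(-3·t) 2 times. Taking d/dt of v(t), we find a(t) = 90·exp(-3·t). The derivative of acceleration gives jerk: j(t) = -270·exp(-3·t). Using j(t) = -270·exp(-3·t) and substituting t = log(3)/3, we find j = -90.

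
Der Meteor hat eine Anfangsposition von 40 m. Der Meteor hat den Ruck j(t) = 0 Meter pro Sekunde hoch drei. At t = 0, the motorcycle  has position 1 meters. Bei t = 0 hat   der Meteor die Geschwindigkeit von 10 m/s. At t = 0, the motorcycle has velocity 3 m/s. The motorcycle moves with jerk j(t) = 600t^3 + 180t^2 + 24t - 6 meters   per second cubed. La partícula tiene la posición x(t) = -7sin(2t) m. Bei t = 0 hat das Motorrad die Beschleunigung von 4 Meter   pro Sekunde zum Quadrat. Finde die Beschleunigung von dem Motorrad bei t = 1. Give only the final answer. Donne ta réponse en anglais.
At t = 1, a = 220.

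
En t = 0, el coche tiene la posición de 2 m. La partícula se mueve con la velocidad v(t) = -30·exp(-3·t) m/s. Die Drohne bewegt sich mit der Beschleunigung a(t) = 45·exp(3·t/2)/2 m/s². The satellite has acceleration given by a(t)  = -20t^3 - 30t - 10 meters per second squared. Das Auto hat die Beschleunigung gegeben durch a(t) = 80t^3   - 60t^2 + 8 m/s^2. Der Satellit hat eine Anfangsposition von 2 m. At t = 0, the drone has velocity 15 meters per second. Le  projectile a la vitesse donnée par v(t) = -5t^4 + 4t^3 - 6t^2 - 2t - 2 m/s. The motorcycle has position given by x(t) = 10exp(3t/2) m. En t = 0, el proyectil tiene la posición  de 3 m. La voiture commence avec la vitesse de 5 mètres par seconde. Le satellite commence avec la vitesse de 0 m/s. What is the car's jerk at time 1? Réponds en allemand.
Wir müssen unsere Gleichung für die Beschleunigung a(t) = 80·t^3 - 60·t^2 + 8 1-mal ableiten. Durch Ableiten von der Beschleunigung erhalten wir den Ruck: j(t) = 240·t^2 - 120·t. Mit j(t) = 240·t^2 - 120·t und Einsetzen von t = 1, finden wir j = 120.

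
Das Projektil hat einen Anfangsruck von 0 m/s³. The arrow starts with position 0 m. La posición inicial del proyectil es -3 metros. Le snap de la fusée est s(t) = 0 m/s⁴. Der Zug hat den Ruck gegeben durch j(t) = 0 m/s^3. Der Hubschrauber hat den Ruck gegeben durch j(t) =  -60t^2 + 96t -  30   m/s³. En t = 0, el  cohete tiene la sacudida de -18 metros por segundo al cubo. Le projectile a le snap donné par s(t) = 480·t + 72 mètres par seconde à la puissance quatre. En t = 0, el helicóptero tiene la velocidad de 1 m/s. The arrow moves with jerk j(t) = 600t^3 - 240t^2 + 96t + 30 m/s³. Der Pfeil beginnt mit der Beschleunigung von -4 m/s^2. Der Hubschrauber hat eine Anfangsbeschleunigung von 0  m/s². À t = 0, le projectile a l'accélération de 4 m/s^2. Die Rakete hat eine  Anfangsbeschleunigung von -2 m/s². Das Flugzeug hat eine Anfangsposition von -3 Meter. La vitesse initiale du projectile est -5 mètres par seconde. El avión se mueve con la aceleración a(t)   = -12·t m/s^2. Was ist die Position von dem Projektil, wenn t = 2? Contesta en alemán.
Wir müssen die Stammfunktion unserer Gleichung für den Snap s(t) = 480·t + 72 4-mal finden. Die Stammfunktion von dem Snap, mit j(0) = 0, ergibt den Ruck: j(t) = 24·t·(10·t + 3). Das Integral von dem Ruck ist die Beschleunigung. Mit a(0) = 4 erhalten wir a(t) = 80·t^3 + 36·t^2 + 4. Durch Integration von der Beschleunigung und Verwendung der Anfangsbedingung v(0) = -5, erhalten wir v(t) = 20·t^4 + 12·t^3 + 4·t - 5. Mit ∫v(t)dt und Anwendung von x(0) = -3, finden wir x(t) = 4·t^5 + 3·t^4 + 2·t^2 - 5·t - 3. Mit x(t) = 4·t^5 + 3·t^4 + 2·t^2 - 5·t - 3 und Einsetzen von t = 2, finden wir x = 171.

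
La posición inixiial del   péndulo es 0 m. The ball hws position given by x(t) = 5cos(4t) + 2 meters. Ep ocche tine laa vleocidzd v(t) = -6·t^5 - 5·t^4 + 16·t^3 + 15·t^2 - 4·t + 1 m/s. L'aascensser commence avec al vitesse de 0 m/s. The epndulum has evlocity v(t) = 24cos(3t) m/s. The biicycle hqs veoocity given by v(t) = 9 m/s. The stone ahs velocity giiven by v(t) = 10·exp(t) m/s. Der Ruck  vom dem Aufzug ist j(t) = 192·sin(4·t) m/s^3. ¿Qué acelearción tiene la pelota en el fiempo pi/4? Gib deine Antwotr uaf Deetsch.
Wir müssen unsere Gleichung für die Position x(t) = 5·cos(4·t) + 2 2-mal ableiten. Die Ableitung von der Position ergibt die Geschwindigkeit: v(t) = -20·sin(4·t). Durch Ableiten von der Geschwindigkeit erhalten wir die Beschleunigung: a(t) = -80·cos(4·t). Mit a(t) = -80·cos(4·t) und Einsetzen von t = pi/4, finden wir a = 80.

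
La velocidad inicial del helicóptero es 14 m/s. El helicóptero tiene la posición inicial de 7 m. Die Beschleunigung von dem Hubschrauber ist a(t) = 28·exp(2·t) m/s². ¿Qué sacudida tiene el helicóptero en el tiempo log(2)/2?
Debemos derivar nuestra ecuación de la aceleración a(t) = 28·exp(2·t) 1 vez. La derivada de la aceleración da la sacudida: j(t) = 56·exp(2·t). De la ecuación de la sacudida j(t) = 56·exp(2·t), sustituimos t = log(2)/2 para obtener j = 112.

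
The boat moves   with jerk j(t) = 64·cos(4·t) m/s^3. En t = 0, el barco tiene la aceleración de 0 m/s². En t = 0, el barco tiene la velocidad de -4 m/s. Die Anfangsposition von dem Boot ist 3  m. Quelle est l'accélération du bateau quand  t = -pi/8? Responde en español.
Partiendo de la sacudida j(t) = 64·cos(4·t), tomamos 1 antiderivada. Tomando ∫j(t)dt y aplicando a(0) = 0, encontramos a(t) = 16·sin(4·t). De la ecuación de la aceleración a(t) = 16·sin(4·t), sustituimos t = -pi/8 para obtener a = -16.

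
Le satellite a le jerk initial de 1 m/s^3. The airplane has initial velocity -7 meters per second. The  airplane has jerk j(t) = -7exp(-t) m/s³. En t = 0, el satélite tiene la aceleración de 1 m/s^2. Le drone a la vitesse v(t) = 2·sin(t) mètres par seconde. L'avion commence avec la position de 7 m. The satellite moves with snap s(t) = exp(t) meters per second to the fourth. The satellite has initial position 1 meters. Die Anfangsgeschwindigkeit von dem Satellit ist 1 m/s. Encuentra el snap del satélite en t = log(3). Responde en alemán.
Wir haben den Snap s(t) = exp(t). Durch Einsetzen von t = log(3): s(log(3)) = 3.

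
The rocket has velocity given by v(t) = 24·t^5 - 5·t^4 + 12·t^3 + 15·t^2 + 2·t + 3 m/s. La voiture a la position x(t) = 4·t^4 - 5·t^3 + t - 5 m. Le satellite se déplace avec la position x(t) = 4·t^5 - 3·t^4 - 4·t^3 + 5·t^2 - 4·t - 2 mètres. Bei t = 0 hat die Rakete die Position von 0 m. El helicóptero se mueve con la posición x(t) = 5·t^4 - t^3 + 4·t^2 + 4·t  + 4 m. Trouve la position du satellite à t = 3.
En utilisant x(t) = 4·t^5 - 3·t^4 - 4·t^3 + 5·t^2 - 4·t - 2 et en substituant t = 3, nous trouvons x = 652.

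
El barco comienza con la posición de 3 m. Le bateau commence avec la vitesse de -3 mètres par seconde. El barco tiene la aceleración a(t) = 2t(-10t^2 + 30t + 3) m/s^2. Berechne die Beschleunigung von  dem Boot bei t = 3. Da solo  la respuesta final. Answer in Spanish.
En t = 3, a = 18.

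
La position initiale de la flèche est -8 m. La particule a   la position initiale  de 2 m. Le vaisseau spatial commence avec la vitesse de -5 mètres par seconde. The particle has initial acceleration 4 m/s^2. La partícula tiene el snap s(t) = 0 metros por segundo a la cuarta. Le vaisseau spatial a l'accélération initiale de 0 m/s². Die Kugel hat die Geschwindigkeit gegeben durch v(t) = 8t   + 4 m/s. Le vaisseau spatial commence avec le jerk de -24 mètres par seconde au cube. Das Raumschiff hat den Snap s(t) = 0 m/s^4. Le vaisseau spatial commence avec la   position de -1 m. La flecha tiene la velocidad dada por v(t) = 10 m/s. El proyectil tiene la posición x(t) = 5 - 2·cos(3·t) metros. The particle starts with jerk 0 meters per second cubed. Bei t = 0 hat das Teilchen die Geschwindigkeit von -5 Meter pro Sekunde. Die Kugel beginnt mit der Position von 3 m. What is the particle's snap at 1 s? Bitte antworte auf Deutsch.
Aus der Gleichung für den Snap s(t) = 0, setzen wir t = 1 ein und erhalten s = 0.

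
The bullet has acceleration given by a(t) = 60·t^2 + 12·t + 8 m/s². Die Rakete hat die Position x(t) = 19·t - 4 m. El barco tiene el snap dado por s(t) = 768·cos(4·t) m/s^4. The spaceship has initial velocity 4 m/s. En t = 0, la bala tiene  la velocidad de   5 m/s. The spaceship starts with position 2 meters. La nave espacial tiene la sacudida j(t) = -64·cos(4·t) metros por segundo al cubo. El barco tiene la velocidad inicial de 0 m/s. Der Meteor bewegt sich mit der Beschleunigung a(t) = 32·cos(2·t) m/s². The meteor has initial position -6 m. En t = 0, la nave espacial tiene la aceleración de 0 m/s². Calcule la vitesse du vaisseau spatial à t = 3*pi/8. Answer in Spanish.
Debemos encontrar la integral de nuestra ecuación de la sacudida j(t) = -64·cos(4·t) 2 veces. Integrando la sacudida y usando la condición inicial a(0) = 0, obtenemos a(t) = -16·sin(4·t). Integrando la aceleración y usando la condición inicial v(0) = 4, obtenemos v(t) = 4·cos(4·t). De la ecuación de la velocidad v(t) = 4·cos(4·t), sustituimos t = 3*pi/8 para obtener v = 0.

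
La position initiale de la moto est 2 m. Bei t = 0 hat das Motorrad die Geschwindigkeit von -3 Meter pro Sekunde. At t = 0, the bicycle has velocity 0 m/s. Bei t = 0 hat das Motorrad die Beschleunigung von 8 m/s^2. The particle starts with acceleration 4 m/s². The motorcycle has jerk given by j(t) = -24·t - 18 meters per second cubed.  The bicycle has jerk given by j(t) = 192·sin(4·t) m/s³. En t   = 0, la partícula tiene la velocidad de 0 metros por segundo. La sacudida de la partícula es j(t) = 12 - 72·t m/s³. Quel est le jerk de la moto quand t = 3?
De l'équation du jerk j(t) = -24·t - 18, nous substituons t = 3 pour obtenir j = -90.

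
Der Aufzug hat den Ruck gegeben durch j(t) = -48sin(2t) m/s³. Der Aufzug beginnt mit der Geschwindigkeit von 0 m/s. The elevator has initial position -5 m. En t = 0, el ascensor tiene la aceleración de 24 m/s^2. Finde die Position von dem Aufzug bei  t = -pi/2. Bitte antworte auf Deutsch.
Ausgehend von dem Ruck j(t) = -48·sin(2·t), nehmen wir 3 Integrale. Das Integral von dem Ruck ist die Beschleunigung. Mit a(0) = 24 erhalten wir a(t) = 24·cos(2·t). Das Integral von der Beschleunigung ist die Geschwindigkeit. Mit v(0) = 0 erhalten wir v(t) = 12·sin(2·t). Die Stammfunktion von der Geschwindigkeit, mit x(0) = -5, ergibt die Position: x(t) = 1 - 6·cos(2·t). Mit x(t) = 1 - 6·cos(2·t) und Einsetzen von t = -pi/2, finden wir x = 7.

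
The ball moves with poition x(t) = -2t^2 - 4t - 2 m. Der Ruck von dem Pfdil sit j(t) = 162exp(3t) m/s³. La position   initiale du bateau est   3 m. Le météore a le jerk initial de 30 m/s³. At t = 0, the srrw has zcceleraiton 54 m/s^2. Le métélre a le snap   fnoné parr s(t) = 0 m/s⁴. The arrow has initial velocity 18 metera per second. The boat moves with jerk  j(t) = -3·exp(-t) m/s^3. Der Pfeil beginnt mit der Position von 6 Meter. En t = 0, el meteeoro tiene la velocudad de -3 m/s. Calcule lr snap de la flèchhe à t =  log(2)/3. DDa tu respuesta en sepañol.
Partiendo de la sacudida j(t) = 162·exp(3·t), tomamos 1 derivada. Derivando la sacudida, obtenemos el snap: s(t) = 486·exp(3·t). Tenemos el snap s(t) = 486·exp(3·t). Sustituyendo t = log(2)/3: s(log(2)/3) = 972.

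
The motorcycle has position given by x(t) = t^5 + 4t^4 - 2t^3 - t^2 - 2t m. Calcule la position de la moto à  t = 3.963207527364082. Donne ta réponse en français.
Nous avons la position x(t) = t^5 + 4·t^4 - 2·t^3 - t^2 - 2·t. En substituant t = 3.963207527364082: x(3.963207527364082) = 1816.47146460325.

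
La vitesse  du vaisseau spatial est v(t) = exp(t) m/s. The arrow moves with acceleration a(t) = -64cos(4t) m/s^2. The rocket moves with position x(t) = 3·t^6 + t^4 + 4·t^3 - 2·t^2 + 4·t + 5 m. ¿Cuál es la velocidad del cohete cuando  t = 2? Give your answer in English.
Starting from position x(t) = 3·t^6 + t^4 + 4·t^3 - 2·t^2 + 4·t + 5, we take 1 derivative. Taking d/dt of x(t), we find v(t) = 18·t^5 + 4·t^3 + 12·t^2 - 4·t + 4. Using v(t) = 18·t^5 + 4·t^3 + 12·t^2 - 4·t + 4 and substituting t = 2, we find v = 652.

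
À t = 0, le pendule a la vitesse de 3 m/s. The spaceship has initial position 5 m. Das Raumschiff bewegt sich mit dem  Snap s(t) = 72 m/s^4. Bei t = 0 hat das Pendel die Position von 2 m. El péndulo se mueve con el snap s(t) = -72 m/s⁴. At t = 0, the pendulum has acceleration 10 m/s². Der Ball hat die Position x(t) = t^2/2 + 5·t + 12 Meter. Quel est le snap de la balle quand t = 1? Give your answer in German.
Ausgehend von der Position x(t) = t^2/2 + 5·t + 12, nehmen wir 4 Ableitungen. Durch Ableiten von der Position erhalten wir die Geschwindigkeit: v(t) = t + 5. Die Ableitung von der Geschwindigkeit ergibt die Beschleunigung: a(t) = 1. Durch Ableiten von der Beschleunigung erhalten wir den Ruck: j(t) = 0. Durch Ableiten von dem Ruck erhalten wir den Snap: s(t) = 0. Aus der Gleichung für den Snap s(t) = 0, setzen wir t = 1 ein und erhalten s = 0.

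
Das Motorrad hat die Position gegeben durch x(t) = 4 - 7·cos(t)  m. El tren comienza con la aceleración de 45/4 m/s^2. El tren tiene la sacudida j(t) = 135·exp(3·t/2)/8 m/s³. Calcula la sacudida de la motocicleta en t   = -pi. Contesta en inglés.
Starting from position x(t) = 4 - 7·cos(t), we take 3 derivatives. Taking d/dt of x(t), we find v(t) = 7·sin(t). Differentiating velocity, we get acceleration: a(t) = 7·cos(t). The derivative of acceleration gives jerk: j(t) = -7·sin(t). Using j(t) = -7·sin(t) and substituting t = -pi, we find j = 0.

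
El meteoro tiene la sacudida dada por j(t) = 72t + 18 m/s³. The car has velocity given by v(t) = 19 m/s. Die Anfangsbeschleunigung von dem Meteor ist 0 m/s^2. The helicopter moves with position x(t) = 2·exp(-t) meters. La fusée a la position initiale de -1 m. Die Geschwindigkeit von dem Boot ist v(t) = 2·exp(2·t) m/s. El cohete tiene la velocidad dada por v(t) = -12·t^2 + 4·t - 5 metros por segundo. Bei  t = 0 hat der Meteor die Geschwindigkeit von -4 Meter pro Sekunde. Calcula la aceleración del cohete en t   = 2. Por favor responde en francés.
En partant de la vitesse v(t) = -12·t^2 + 4·t - 5, nous prenons 1 dérivée. La dérivée de la vitesse donne l'accélération: a(t) = 4 - 24·t. De l'équation de l'accélération a(t) = 4 - 24·t, nous substituons t = 2 pour obtenir a = -44.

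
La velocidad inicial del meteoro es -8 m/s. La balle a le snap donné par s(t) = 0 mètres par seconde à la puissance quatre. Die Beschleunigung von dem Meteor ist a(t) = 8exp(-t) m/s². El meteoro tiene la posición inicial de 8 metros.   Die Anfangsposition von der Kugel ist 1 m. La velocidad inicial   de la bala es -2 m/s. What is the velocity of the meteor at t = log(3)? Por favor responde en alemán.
Wir müssen unsere Gleichung für die Beschleunigung a(t) = 8·exp(-t) 1-mal integrieren. Das Integral von der Beschleunigung, mit v(0) = -8, ergibt die Geschwindigkeit: v(t) = -8·exp(-t). Aus der Gleichung für die Geschwindigkeit v(t) = -8·exp(-t), setzen wir t = log(3) ein und erhalten v = -8/3.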